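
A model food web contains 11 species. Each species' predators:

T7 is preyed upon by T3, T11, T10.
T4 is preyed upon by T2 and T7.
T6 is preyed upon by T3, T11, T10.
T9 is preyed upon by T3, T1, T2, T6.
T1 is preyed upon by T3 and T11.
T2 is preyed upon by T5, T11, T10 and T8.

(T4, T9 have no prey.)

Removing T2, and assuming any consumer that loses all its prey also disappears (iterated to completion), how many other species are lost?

2

Remove T2.
Round 1: T8 (all prey gone), T5 (all prey gone) → extinct.
No further losses. Total secondary extinctions: 2.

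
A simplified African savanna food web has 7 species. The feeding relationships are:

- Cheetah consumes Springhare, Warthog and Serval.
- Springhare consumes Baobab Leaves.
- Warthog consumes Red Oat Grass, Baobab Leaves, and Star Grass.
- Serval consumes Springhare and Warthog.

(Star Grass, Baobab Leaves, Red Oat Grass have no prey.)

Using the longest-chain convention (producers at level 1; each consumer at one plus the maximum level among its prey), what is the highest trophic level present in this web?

Producers (level 1): Star Grass, Baobab Leaves, Red Oat Grass.
Star Grass → Warthog → Serval → Cheetah gives Cheetah level 4.
No species has a prey at level 4, so no species reaches level 5.

4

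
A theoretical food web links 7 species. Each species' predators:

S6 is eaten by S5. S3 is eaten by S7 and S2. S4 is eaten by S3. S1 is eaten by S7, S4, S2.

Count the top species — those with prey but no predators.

Top species (has prey, but nothing eats it): S5, S7, S2.
Count: 3.

3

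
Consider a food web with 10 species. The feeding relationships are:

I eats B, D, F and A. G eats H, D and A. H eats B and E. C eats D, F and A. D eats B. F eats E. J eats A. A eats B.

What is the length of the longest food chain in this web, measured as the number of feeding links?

2 links

One longest chain: E → F → I.
It has 3 species and 2 links.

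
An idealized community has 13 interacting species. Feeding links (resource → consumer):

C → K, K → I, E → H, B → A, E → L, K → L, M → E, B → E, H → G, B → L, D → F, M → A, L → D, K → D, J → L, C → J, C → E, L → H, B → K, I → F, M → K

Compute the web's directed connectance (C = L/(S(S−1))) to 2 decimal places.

The web has S = 13 species and L = 21 feeding links.
C = L / (S(S−1)) = 21 / 156 = 0.1346 ≈ 0.13.

C = 0.13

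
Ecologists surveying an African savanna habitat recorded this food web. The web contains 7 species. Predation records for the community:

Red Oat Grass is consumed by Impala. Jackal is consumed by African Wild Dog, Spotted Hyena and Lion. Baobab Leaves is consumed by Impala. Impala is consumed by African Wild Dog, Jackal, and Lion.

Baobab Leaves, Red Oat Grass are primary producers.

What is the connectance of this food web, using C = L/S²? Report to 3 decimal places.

The web has S = 7 species and L = 8 feeding links.
C = L / S² = 8 / 49 = 0.1633 ≈ 0.163.

C = 0.163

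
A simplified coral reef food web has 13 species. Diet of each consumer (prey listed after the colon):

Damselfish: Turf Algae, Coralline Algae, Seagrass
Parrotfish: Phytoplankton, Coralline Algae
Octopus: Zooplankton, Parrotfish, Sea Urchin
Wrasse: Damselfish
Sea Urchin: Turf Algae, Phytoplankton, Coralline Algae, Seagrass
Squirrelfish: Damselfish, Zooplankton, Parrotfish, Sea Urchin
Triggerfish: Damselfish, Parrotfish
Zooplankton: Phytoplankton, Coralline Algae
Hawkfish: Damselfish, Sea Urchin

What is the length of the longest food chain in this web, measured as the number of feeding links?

2 links

One longest chain: Turf Algae → Damselfish → Wrasse.
It has 3 species and 2 links.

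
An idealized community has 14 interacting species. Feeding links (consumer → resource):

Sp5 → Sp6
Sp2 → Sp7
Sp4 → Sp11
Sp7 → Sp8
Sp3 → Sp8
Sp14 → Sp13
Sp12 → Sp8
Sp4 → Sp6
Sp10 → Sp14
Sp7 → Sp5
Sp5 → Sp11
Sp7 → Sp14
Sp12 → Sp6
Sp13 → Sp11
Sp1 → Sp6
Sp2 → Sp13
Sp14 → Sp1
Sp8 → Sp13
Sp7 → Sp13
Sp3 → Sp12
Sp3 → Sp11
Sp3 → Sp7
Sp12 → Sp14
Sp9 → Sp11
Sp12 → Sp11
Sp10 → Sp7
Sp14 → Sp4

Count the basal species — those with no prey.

Basal species (no prey listed): Sp6, Sp11.
Count: 2.

2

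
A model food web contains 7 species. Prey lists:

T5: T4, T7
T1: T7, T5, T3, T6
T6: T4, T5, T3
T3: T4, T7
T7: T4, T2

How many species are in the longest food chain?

One longest chain: T4 → T7 → T5 → T6 → T1.
It has 5 species and 4 links.

5 species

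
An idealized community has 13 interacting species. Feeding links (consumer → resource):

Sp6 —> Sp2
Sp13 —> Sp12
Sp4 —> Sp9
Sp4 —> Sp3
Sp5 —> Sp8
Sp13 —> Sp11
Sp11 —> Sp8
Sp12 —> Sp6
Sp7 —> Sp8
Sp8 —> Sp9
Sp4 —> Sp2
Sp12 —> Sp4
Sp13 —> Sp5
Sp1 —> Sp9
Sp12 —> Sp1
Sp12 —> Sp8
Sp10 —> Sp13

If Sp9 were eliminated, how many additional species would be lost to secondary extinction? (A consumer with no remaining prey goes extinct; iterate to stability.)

Remove Sp9.
Round 1: Sp8 (all prey gone), Sp1 (all prey gone) → extinct.
Round 2: Sp5 (all prey gone), Sp7 (all prey gone), Sp11 (all prey gone) → extinct.
No further losses. Total secondary extinctions: 5.

5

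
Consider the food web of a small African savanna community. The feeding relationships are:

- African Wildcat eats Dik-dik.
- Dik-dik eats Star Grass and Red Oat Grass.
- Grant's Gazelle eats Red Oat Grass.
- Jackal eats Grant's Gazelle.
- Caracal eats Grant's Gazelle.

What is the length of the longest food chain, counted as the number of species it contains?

One longest chain: Red Oat Grass → Dik-dik → African Wildcat.
It has 3 species and 2 links.

3 species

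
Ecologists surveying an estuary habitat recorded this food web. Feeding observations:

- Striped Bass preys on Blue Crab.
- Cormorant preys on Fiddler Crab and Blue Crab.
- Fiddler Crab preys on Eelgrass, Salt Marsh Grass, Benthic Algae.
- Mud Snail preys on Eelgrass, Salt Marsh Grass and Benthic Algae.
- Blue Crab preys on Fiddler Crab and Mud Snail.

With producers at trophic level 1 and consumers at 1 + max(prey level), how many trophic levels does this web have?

Producers (level 1): Eelgrass, Salt Marsh Grass, Benthic Algae.
Eelgrass → Mud Snail → Blue Crab → Striped Bass gives Striped Bass level 4.
No species has a prey at level 4, so no species reaches level 5.

4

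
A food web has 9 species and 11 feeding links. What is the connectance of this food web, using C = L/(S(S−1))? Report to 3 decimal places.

C = 0.153

The web has S = 9 species and L = 11 feeding links.
C = L / (S(S−1)) = 11 / 72 = 0.1528 ≈ 0.153.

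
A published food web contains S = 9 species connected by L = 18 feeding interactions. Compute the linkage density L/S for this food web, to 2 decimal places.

There are L = 18 links among S = 9 species.
L/S = 18/9 = 2.0000 ≈ 2.00.

L/S = 2.00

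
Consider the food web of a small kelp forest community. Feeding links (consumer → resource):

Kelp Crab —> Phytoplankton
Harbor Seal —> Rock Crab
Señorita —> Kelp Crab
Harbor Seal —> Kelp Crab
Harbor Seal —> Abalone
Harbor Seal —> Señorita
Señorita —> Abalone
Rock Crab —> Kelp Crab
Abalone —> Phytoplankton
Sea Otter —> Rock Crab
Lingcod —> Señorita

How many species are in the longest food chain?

One longest chain: Phytoplankton → Kelp Crab → Señorita → Lingcod.
It has 4 species and 3 links.

4 species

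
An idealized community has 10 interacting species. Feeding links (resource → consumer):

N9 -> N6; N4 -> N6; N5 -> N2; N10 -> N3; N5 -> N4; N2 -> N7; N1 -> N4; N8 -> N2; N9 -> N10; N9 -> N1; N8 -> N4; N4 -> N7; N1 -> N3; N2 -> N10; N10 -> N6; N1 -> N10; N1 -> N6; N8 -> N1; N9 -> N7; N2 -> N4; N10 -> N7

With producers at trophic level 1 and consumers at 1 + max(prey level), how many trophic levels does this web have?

4

Producers (level 1): N8, N9, N5.
N8 → N2 → N10 → N3 gives N3 level 4.
No species has a prey at level 4, so no species reaches level 5.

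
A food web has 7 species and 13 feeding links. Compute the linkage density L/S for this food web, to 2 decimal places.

There are L = 13 links among S = 7 species.
L/S = 13/7 = 1.8571 ≈ 1.86.

L/S = 1.86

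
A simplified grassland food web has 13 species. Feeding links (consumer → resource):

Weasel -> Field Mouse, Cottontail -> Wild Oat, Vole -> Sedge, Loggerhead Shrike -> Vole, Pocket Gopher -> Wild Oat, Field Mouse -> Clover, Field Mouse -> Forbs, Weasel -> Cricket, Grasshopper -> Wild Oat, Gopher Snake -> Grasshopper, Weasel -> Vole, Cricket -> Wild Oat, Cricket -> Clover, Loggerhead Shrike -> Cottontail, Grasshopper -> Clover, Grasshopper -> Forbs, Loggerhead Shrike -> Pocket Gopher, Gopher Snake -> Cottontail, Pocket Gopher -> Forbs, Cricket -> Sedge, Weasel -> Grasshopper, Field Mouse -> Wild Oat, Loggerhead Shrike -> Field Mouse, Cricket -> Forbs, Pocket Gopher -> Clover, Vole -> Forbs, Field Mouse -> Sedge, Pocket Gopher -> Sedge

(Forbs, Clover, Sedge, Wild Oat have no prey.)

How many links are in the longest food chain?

One longest chain: Forbs → Cricket → Weasel.
It has 3 species and 2 links.

2 links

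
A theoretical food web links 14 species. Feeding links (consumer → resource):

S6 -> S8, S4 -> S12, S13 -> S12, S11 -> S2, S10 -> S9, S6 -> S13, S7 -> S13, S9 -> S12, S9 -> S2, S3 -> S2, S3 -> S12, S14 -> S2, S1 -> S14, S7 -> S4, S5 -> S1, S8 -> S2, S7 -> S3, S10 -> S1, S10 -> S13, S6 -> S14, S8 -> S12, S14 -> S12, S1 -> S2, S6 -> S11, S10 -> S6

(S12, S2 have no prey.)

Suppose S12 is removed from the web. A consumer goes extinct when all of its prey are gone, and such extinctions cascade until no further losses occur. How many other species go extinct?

2

Remove S12.
Round 1: S4 (all prey gone), S13 (all prey gone) → extinct.
No further losses. Total secondary extinctions: 2.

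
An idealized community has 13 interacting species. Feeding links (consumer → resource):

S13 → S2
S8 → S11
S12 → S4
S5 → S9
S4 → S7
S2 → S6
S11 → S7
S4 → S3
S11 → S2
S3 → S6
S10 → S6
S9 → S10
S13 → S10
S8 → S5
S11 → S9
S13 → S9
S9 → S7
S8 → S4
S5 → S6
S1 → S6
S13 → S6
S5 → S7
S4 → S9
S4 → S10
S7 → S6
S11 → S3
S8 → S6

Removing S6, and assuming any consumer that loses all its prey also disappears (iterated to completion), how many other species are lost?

12

Remove S6.
Round 1: S1 (all prey gone), S10 (all prey gone), S2 (all prey gone), S3 (all prey gone), S7 (all prey gone) → extinct.
Round 2: S9 (all prey gone) → extinct.
Round 3: S5 (all prey gone), S13 (all prey gone), S4 (all prey gone), S11 (all prey gone) → extinct.
Round 4: S12 (all prey gone), S8 (all prey gone) → extinct.
No further losses. Total secondary extinctions: 12.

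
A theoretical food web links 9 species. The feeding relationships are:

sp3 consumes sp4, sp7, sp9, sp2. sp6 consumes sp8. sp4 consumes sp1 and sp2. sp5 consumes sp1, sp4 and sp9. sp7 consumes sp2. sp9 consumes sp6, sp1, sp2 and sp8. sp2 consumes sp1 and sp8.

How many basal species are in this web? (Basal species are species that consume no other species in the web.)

Basal species (no prey listed): sp8, sp1.
Count: 2.

2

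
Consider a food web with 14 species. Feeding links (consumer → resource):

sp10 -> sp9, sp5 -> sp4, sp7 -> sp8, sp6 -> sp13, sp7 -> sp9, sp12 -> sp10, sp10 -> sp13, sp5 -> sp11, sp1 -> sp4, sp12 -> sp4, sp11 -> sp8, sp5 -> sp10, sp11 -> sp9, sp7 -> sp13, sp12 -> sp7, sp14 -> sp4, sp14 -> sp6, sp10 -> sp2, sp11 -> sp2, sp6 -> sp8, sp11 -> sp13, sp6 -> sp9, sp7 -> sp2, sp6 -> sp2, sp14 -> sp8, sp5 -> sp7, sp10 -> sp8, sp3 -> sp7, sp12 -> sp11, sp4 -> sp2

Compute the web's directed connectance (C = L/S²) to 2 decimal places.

C = 0.15

The web has S = 14 species and L = 30 feeding links.
C = L / S² = 30 / 196 = 0.1531 ≈ 0.15.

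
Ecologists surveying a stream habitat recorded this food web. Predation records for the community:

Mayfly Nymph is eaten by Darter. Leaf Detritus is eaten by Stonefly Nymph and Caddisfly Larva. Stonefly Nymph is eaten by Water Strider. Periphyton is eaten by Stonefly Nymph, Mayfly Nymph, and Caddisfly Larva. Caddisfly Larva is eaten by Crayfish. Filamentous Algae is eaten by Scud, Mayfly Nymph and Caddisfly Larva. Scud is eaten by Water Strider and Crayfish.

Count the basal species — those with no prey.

Basal species (no prey listed): Leaf Detritus, Periphyton, Filamentous Algae.
Count: 3.

3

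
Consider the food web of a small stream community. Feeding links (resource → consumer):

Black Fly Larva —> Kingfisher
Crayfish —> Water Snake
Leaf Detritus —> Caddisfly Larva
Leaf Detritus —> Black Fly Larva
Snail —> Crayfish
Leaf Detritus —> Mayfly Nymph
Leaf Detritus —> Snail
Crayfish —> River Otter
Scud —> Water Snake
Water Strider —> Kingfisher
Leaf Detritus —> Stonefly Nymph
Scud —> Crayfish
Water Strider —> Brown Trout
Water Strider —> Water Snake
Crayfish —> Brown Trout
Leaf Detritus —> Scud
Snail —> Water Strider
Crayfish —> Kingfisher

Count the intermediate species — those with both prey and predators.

Intermediate species (has both prey and predators): Snail, Black Fly Larva, Scud, Crayfish, Water Strider.
Count: 5.

5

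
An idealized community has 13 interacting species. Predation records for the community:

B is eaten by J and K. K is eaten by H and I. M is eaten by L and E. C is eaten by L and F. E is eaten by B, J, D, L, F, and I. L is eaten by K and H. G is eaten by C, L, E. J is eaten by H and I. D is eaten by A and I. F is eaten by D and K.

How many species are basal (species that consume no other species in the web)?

Basal species (no prey listed): G, M.
Count: 2.

2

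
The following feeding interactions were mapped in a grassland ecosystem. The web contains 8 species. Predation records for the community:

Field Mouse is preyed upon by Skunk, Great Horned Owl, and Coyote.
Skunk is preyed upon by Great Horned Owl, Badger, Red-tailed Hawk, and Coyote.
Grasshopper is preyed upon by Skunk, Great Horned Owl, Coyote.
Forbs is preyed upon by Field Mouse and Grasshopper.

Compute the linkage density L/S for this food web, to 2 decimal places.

There are L = 12 links among S = 8 species.
L/S = 12/8 = 1.5000 ≈ 1.50.

L/S = 1.50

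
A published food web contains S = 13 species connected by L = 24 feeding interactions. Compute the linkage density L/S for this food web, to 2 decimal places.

There are L = 24 links among S = 13 species.
L/S = 24/13 = 1.8462 ≈ 1.85.

L/S = 1.85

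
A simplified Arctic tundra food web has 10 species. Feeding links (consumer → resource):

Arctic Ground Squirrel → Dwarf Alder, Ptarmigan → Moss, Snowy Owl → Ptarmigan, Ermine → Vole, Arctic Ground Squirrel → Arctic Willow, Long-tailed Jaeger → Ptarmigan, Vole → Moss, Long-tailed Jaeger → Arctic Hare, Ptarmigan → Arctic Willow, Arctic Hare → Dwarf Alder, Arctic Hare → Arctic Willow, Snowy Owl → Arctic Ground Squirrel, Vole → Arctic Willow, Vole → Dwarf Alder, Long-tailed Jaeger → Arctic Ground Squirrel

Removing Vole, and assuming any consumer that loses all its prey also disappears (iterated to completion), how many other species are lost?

Remove Vole.
Round 1: Ermine (all prey gone) → extinct.
No further losses. Total secondary extinctions: 1.

1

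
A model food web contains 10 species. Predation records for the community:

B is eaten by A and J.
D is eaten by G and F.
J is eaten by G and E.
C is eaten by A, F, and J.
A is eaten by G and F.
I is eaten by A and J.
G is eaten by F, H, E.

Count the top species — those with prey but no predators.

Top species (has prey, but nothing eats it): E, H, F.
Count: 3.

3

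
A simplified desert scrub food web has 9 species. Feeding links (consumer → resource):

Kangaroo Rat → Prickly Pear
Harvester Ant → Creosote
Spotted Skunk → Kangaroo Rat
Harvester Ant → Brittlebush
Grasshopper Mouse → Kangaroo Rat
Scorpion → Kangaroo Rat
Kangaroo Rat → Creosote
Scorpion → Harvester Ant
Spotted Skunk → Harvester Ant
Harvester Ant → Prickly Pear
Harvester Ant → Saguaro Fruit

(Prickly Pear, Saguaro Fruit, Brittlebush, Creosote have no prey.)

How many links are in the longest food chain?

2 links

One longest chain: Prickly Pear → Kangaroo Rat → Grasshopper Mouse.
It has 3 species and 2 links.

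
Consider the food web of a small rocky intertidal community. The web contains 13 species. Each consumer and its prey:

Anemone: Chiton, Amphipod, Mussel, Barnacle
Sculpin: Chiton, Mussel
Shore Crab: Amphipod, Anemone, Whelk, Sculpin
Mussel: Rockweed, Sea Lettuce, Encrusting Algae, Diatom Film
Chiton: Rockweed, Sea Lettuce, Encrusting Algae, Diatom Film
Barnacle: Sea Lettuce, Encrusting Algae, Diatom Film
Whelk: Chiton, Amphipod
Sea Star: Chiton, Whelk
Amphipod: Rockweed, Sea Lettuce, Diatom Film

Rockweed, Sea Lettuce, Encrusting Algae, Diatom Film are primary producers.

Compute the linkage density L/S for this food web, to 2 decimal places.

There are L = 28 links among S = 13 species.
L/S = 28/13 = 2.1538 ≈ 2.15.

L/S = 2.15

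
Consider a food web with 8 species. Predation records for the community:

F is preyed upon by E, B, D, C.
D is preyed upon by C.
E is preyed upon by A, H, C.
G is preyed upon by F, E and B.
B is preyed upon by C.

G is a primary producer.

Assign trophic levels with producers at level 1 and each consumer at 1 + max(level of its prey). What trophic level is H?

G is a producer → level 1.
F eats G → level 2.
E eats F (level 2); other prey at levels: G 1 → level 3.
H eats E → level 4.

Trophic level 4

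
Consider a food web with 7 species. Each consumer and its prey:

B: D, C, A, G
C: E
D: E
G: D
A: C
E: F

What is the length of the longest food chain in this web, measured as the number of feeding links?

One longest chain: F → E → C → A → B.
It has 5 species and 4 links.

4 links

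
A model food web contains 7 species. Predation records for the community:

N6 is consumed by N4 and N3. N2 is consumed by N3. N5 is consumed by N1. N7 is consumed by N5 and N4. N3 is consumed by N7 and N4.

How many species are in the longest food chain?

5 species

One longest chain: N2 → N3 → N7 → N5 → N1.
It has 5 species and 4 links.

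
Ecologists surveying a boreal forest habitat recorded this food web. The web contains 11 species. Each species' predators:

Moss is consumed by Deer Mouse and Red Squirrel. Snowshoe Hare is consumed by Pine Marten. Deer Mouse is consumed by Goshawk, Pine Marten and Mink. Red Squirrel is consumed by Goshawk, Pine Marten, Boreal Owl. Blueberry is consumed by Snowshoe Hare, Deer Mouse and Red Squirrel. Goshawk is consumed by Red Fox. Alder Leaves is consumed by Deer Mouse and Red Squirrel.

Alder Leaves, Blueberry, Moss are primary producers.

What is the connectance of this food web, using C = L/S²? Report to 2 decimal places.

The web has S = 11 species and L = 15 feeding links.
C = L / S² = 15 / 121 = 0.1240 ≈ 0.12.

C = 0.12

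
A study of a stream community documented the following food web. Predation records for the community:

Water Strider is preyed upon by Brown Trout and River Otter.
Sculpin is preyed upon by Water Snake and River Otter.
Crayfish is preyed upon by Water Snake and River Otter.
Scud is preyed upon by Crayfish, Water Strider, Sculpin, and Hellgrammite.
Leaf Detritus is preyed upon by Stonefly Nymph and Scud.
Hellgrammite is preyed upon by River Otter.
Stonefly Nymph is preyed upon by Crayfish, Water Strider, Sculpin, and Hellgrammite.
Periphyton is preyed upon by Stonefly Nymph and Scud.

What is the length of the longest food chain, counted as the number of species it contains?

4 species

One longest chain: Leaf Detritus → Stonefly Nymph → Water Strider → Brown Trout.
It has 4 species and 3 links.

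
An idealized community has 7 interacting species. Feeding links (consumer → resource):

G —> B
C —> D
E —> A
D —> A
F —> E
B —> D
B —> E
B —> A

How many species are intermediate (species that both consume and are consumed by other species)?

Intermediate species (has both prey and predators): E, D, B.
Count: 3.

3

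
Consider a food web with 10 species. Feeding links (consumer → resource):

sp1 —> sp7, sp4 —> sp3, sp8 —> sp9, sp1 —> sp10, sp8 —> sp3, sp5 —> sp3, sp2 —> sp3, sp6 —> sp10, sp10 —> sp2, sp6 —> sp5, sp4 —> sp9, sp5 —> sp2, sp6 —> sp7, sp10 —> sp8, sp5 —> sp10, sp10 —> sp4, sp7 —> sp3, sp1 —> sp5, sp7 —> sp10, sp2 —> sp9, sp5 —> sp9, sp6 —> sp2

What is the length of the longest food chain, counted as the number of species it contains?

5 species

One longest chain: sp9 → sp2 → sp10 → sp5 → sp6.
It has 5 species and 4 links.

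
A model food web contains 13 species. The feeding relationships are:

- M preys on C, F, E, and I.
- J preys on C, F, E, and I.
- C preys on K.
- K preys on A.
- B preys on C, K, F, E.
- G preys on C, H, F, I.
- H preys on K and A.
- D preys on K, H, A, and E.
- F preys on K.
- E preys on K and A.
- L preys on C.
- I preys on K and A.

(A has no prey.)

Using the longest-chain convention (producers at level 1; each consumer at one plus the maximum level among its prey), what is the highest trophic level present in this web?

Producers (level 1): A.
A → K → H → G gives G level 4.
No species has a prey at level 4, so no species reaches level 5.

4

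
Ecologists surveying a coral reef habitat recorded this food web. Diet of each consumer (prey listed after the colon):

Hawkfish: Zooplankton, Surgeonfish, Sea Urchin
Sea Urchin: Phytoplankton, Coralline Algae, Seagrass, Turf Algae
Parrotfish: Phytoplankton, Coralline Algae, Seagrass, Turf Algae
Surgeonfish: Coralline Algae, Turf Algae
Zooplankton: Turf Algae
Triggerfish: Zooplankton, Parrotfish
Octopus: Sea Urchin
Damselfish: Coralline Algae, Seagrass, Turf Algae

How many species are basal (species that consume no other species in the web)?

Basal species (no prey listed): Phytoplankton, Coralline Algae, Seagrass, Turf Algae.
Count: 4.

4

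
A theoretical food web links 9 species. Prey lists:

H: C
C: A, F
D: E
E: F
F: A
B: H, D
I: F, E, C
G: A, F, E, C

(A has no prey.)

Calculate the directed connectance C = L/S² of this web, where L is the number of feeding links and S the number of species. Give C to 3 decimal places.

C = 0.185

The web has S = 9 species and L = 15 feeding links.
C = L / S² = 15 / 81 = 0.1852 ≈ 0.185.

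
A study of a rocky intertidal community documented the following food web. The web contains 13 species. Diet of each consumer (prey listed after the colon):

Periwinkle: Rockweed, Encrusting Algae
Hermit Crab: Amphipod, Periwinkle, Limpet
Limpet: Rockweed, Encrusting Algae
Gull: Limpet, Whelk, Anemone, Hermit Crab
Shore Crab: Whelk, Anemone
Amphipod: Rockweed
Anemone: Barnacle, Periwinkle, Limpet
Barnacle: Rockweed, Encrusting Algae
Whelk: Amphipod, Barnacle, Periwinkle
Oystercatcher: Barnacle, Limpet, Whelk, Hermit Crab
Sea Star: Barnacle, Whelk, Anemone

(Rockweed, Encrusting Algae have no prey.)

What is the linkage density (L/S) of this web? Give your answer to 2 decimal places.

There are L = 29 links among S = 13 species.
L/S = 29/13 = 2.2308 ≈ 2.23.

L/S = 2.23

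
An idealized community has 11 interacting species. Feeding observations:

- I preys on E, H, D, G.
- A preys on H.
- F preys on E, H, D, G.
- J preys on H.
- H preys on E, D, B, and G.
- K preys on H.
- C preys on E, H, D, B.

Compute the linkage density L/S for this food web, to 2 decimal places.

There are L = 19 links among S = 11 species.
L/S = 19/11 = 1.7273 ≈ 1.73.

L/S = 1.73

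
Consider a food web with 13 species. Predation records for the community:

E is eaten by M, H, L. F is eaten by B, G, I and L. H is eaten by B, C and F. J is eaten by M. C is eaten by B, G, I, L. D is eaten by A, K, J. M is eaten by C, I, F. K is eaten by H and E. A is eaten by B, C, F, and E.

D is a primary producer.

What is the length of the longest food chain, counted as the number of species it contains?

6 species

One longest chain: D → K → E → H → C → I.
It has 6 species and 5 links.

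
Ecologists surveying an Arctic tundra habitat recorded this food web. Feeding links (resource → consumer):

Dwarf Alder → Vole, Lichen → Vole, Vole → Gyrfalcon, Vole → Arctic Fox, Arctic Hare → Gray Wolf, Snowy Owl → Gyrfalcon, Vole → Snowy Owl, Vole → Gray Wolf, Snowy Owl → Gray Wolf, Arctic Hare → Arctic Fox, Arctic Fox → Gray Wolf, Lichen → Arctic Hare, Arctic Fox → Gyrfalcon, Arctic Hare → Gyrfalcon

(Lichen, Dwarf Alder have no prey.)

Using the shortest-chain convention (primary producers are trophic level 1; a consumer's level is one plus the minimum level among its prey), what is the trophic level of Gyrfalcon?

Trophic level 3

Lichen is a producer → level 1.
Vole eats Lichen → level 2.
Gyrfalcon eats Vole → level 3.
No prey of Gyrfalcon is below level 2, so 3 is the minimum.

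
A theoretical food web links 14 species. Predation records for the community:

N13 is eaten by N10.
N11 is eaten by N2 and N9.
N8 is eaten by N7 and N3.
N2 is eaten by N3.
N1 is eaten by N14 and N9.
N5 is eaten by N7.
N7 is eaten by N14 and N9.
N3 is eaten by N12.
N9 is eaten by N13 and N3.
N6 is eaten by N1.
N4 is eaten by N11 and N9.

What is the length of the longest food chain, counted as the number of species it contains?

5 species

One longest chain: N6 → N1 → N9 → N13 → N10.
It has 5 species and 4 links.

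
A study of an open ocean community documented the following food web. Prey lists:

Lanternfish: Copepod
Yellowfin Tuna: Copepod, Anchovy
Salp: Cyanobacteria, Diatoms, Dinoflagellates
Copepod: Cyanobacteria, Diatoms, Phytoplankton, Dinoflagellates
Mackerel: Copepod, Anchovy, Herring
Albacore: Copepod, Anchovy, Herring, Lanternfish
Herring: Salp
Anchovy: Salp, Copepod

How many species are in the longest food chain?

4 species

One longest chain: Cyanobacteria → Salp → Anchovy → Mackerel.
It has 4 species and 3 links.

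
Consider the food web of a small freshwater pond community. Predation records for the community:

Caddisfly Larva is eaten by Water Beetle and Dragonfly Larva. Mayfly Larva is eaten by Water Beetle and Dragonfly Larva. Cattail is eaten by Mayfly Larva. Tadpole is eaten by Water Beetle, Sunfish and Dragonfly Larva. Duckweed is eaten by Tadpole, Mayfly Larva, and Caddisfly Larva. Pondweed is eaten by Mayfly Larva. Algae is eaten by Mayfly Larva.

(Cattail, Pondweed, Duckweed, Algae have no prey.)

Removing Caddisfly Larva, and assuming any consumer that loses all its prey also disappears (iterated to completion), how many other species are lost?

0

Remove Caddisfly Larva.
Every predator of it retains at least one other prey: Dragonfly Larva still has Tadpole, Mayfly Larva; Water Beetle still has Tadpole, Mayfly Larva.
No consumer loses all prey, so no secondary extinctions occur.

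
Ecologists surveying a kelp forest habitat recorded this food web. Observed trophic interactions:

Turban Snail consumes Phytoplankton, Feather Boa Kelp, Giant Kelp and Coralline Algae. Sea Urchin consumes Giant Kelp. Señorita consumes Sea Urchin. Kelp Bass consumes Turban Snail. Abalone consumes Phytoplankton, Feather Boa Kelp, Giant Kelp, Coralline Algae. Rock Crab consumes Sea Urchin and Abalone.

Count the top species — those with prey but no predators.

Top species (has prey, but nothing eats it): Rock Crab, Kelp Bass, Señorita.
Count: 3.

3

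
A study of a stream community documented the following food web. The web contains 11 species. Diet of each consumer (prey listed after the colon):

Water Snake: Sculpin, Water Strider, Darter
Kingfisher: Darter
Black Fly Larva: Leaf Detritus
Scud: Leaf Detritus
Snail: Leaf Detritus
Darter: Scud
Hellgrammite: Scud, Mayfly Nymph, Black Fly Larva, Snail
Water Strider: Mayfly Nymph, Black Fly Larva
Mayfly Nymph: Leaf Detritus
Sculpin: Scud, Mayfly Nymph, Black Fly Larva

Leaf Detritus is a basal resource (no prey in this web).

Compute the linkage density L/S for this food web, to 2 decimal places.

There are L = 18 links among S = 11 species.
L/S = 18/11 = 1.6364 ≈ 1.64.

L/S = 1.64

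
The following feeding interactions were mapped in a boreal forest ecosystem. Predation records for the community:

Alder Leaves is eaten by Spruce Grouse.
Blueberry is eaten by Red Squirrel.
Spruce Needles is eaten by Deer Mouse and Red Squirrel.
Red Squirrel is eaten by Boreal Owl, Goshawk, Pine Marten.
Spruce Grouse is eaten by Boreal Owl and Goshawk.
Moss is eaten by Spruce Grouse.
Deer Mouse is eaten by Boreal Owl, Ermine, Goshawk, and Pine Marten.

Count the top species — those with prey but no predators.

4

Top species (has prey, but nothing eats it): Pine Marten, Goshawk, Ermine, Boreal Owl.
Count: 4.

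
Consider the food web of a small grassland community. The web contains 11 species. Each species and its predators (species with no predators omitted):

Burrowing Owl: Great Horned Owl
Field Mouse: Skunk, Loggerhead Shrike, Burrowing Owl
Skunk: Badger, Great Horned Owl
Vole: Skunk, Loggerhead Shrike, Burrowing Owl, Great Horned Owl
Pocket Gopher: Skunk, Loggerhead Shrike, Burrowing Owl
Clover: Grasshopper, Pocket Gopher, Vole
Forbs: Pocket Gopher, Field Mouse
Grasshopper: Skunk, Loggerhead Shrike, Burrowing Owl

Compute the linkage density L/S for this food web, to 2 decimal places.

There are L = 21 links among S = 11 species.
L/S = 21/11 = 1.9091 ≈ 1.91.

L/S = 1.91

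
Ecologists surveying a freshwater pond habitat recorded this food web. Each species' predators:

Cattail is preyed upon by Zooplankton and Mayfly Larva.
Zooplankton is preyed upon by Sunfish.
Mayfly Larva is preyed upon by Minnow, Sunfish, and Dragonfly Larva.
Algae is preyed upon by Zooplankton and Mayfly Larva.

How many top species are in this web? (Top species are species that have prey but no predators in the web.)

Top species (has prey, but nothing eats it): Dragonfly Larva, Sunfish, Minnow.
Count: 3.

3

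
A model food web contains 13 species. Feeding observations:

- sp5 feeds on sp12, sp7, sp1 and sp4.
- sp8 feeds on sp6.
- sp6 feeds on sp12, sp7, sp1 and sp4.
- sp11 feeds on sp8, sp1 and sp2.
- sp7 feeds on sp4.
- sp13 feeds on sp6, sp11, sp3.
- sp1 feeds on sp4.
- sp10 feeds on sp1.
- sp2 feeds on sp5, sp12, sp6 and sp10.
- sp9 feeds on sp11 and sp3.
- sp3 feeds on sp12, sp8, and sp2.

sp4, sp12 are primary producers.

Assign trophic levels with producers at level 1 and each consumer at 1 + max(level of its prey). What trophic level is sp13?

Trophic level 6

sp4 is a producer → level 1.
sp7 eats sp4 → level 2.
sp6 eats sp7 (level 2); other prey at levels: sp4 1, sp12 1, sp1 2 → level 3.
sp2 eats sp6 (level 3); other prey at levels: sp12 1, sp5 3, sp10 3 → level 4.
sp11 eats sp2 (level 4); other prey at levels: sp1 2, sp8 4 → level 5.
sp13 eats sp11 (level 5); other prey at levels: sp6 3, sp3 5 → level 6.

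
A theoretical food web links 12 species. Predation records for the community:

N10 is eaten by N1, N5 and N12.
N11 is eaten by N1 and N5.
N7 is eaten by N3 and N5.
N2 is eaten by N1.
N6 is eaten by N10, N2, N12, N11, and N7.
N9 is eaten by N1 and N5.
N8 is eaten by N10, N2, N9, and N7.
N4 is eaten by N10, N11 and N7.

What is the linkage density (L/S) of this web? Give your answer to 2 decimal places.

L/S = 1.83

There are L = 22 links among S = 12 species.
L/S = 22/12 = 1.8333 ≈ 1.83.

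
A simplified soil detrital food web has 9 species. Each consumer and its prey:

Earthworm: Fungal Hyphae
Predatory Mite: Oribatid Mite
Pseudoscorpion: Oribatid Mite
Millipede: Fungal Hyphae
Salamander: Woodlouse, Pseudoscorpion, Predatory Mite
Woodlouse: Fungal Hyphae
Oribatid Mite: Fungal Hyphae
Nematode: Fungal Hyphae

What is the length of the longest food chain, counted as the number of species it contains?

One longest chain: Fungal Hyphae → Oribatid Mite → Pseudoscorpion → Salamander.
It has 4 species and 3 links.

4 species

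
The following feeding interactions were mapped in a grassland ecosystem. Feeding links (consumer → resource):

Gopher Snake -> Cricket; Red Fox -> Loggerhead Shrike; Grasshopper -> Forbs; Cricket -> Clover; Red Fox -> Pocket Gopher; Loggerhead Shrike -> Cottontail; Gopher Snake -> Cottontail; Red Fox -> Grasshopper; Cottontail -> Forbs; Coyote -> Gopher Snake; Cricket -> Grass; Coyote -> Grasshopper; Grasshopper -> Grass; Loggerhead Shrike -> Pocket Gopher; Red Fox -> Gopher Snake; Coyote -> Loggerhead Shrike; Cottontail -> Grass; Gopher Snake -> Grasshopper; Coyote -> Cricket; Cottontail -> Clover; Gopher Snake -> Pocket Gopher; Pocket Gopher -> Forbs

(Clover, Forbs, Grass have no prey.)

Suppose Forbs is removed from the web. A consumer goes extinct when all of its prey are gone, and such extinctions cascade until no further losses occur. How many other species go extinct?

1

Remove Forbs.
Round 1: Pocket Gopher (all prey gone) → extinct.
No further losses. Total secondary extinctions: 1.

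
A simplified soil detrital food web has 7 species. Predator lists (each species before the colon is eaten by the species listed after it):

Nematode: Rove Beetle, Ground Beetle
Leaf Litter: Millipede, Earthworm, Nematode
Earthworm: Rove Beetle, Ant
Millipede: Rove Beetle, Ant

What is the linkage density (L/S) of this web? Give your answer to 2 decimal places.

L/S = 1.29

There are L = 9 links among S = 7 species.
L/S = 9/7 = 1.2857 ≈ 1.29.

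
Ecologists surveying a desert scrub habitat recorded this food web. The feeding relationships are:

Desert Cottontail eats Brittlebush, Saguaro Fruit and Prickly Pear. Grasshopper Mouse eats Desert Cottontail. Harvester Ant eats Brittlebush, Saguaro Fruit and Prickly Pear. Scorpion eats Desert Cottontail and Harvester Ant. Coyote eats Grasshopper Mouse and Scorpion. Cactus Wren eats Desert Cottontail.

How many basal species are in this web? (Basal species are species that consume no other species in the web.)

3

Basal species (no prey listed): Saguaro Fruit, Brittlebush, Prickly Pear.
Count: 3.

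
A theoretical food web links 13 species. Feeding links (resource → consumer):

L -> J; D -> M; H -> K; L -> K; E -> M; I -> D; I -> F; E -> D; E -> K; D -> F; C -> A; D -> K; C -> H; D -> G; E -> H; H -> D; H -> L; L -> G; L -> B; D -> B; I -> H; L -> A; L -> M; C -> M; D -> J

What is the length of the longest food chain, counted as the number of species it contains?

4 species

One longest chain: I → H → D → M.
It has 4 species and 3 links.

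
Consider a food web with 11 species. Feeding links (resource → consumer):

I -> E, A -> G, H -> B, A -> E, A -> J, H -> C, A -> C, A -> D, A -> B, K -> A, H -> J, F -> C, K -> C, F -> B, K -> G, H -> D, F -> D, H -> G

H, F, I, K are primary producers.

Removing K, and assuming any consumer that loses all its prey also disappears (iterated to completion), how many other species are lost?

1

Remove K.
Round 1: A (all prey gone) → extinct.
No further losses. Total secondary extinctions: 1.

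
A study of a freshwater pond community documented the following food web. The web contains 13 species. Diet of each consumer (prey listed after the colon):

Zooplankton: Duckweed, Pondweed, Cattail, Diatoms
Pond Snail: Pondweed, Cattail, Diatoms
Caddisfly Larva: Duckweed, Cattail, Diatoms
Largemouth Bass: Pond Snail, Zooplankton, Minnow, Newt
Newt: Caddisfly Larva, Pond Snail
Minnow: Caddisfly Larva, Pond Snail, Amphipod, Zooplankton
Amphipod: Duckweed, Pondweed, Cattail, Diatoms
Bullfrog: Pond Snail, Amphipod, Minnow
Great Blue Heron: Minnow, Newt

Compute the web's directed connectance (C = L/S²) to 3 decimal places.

C = 0.172

The web has S = 13 species and L = 29 feeding links.
C = L / S² = 29 / 169 = 0.1716 ≈ 0.172.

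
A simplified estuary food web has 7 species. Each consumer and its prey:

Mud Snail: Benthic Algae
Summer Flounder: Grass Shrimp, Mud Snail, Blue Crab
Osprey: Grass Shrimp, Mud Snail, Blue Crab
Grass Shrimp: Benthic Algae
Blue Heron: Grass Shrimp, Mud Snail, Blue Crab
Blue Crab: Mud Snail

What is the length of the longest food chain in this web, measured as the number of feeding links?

One longest chain: Benthic Algae → Mud Snail → Blue Crab → Summer Flounder.
It has 4 species and 3 links.

3 links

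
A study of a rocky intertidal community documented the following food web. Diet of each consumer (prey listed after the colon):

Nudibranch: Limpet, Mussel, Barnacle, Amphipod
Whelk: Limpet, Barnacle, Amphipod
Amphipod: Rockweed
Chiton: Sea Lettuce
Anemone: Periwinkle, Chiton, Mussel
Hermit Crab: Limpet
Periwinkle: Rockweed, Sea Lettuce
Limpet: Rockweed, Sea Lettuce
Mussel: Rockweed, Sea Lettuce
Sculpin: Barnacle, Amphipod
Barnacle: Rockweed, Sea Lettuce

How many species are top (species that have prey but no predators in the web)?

5

Top species (has prey, but nothing eats it): Anemone, Sculpin, Nudibranch, Whelk, Hermit Crab.
Count: 5.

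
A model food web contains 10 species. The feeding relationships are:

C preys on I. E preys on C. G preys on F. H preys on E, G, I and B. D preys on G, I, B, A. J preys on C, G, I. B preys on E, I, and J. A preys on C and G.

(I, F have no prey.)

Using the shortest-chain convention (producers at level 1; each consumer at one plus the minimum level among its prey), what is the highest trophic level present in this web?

3

Producers (level 1): I, F.
Following each consumer down to its lowest-level prey: I → C → A (levels 1 through 3).
All prey of A (C 2, G 2) are at level 2 or above, so A is at level 1 + 2 = 3.
Every consumer has at least one prey at level 2 or below, so none exceeds level 3.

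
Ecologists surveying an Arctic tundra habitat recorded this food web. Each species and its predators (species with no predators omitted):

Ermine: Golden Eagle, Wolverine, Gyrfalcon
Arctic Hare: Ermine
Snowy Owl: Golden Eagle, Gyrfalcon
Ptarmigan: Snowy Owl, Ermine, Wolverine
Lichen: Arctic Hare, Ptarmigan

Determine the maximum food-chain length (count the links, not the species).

One longest chain: Lichen → Ptarmigan → Snowy Owl → Golden Eagle.
It has 4 species and 3 links.

3 links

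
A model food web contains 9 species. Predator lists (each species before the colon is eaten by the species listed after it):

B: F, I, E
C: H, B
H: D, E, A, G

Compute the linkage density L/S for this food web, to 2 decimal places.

There are L = 9 links among S = 9 species.
L/S = 9/9 = 1.0000 ≈ 1.00.

L/S = 1.00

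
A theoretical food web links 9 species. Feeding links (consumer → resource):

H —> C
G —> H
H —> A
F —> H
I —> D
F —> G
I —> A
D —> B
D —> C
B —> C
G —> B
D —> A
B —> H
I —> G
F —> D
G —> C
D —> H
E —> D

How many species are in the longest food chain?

One longest chain: C → H → B → D → E.
It has 5 species and 4 links.

5 species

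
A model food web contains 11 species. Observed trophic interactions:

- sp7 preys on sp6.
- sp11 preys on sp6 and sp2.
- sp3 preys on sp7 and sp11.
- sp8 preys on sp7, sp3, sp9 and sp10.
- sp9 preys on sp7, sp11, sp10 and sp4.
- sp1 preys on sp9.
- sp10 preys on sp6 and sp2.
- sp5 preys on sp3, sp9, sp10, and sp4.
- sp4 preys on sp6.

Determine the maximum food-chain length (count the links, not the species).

3 links

One longest chain: sp2 → sp11 → sp9 → sp5.
It has 4 species and 3 links.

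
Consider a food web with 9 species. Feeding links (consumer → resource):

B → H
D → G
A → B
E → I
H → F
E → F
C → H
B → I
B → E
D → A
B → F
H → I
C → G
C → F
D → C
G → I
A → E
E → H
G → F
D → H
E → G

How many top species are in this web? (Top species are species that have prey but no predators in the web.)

1

Top species (has prey, but nothing eats it): D.
Count: 1.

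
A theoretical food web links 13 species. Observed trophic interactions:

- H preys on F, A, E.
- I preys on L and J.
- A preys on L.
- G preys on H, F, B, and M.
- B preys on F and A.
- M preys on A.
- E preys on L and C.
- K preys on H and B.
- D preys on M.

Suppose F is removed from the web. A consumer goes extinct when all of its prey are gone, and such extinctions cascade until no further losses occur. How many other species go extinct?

Remove F.
Every predator of it retains at least one other prey: B still has A; H still has E, A; G still has B, M, H.
No consumer loses all prey, so no secondary extinctions occur.

0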